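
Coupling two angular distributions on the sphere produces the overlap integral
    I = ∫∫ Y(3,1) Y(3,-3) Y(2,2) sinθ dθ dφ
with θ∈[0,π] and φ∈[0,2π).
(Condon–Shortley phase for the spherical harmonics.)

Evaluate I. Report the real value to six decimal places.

0.132981

Checks pass: Σm=0; 8 even; l₃=2∈[0,6].
(2·3+1)(2·3+1)(2·2+1) = 245
Δ: 4! 2! 2! / 9! → 1/3780
sum: t=1:−1/24 t=2:+1/4 t=3:−1/24 = 1/6
3j²(3 3 2; 0 0 0) = Δ·Π!·Σ² = 4/105  (sign +1)
sum: t=0:+1/96 = 1/96
3j²(3 3 2; 1 -3 2) = Δ·Π!·Σ² = 1/42  (sign +1)
combine: 4πI² = 245·4/105·1/42 = 2/9
take √, sign +1: I = 0.13298076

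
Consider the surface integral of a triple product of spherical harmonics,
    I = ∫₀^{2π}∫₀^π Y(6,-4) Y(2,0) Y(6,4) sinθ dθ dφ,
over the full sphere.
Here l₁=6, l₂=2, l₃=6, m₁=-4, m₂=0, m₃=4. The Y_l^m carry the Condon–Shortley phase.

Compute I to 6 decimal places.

Rules hold: Σm=0, L=14 even, 4≤6≤8.
N = 13·5·13 = 845
Δ = 2!·10!·2!/15! = 1/90090
Racah Σ t=0..2: t=0:+1/69120 t=1:−1/14400 t=2:+1/69120 = -7/172800
⇒ 3j(6 2 6; 0 0 0)² = 14/715, sgn -1
Racah Σ t=0..2: t=0:+1/14515200 t=1:−1/362880 t=2:+1/322560 = 1/2419200
⇒ 3j(6 2 6; -4 0 4)² = 2/5005, sgn +1
4πI² = N·(3j₀)²·(3jₘ)² = 4/605
I = -1·√(0.00661157/4π) = -0.02293757

-0.022938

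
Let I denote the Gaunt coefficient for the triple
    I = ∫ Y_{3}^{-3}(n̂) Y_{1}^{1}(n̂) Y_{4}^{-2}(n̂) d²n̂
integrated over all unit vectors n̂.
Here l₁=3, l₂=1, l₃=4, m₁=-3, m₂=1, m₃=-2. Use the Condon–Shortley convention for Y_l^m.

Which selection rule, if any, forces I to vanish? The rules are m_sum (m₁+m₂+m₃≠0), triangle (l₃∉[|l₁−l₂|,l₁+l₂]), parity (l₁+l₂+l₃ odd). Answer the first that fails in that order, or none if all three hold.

azimuthal sum: -3 + 1 − 2 = -4  ✗
2 ≤ 4 ≤ 4 (triangle on l)
L = 3 + 1 + 4 = 8 (even)

m_sum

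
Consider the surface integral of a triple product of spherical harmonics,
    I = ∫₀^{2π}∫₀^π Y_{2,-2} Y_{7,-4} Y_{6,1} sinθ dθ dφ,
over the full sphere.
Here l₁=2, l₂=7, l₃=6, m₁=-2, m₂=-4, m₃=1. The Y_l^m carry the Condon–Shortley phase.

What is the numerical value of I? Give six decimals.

0.000000

-2 − 4 + 1 = -5 ≠ 0: azimuthal integral kills it; I = 0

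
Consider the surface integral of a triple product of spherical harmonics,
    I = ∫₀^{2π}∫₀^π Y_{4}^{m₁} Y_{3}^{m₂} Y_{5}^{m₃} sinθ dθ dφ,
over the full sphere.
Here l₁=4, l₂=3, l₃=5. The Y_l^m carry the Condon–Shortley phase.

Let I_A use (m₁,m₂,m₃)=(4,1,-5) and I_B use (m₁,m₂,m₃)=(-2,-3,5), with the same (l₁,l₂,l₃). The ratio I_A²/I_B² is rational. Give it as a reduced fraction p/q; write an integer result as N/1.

28/15

Same 4,3,5: normalisation and zero-m 3j drop out of the ratio.
A: Δ: 2! 6! 4! / 13! → 1/180180; sum: t=0:+1/34560 = 1/34560; 3j²(4 3 5; 4 1 -5) = Δ·Π!·Σ² = 14/429  (sign +1)
B: Δ: 2! 6! 4! / 13! → 1/180180; sum: t=0:+1/34560 = 1/34560; 3j²(4 3 5; -2 -3 5) = Δ·Π!·Σ² = 5/286  (sign +1)
I_A²/I_B² = (14/429)/(5/286) = 28/15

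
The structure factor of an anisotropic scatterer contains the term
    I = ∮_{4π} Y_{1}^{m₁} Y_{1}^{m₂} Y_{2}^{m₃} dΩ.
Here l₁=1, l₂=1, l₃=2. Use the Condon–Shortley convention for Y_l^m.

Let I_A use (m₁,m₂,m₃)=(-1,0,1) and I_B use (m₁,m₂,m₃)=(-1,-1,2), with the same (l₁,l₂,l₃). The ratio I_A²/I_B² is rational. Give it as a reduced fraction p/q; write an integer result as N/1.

1/2

l's match ⇒ only the (l;m) 3-j factors differ between A and B.
A: triangle coeff Δ(1,1,2) = 1/30; Σ_t [0,0]: t=0:+1/2 = 1/2; (3j)²=1/10 [(1 1 2; -1 0 1)], sign=-1
B: triangle coeff Δ(1,1,2) = 1/30; Σ_t [0,0]: t=0:+1/4 = 1/4; (3j)²=1/5 [(1 1 2; -1 -1 2)], sign=+1
I_A²/I_B² = (1/10)/(1/5) = 1/2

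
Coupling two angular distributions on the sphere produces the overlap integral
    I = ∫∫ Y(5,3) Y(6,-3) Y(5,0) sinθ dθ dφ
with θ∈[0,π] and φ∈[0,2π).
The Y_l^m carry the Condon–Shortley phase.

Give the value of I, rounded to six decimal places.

0.132857

m-sum 0 ✓  L=16 even ✓  1≤5≤11 ✓
Π(2lᵢ+1) = 11×13×11 = 1573
triangle coeff Δ(5,6,5) = 1/28588560
Σ_t [1,5]: t=1:−1/345600 t=2:+1/13824 t=3:−1/5184 t=4:+1/13824 t=5:−1/345600 = -7/129600
(3j)²=80/7293 [(5 6 5; 0 0 0)], sign=+1
Σ_t [0,2]: t=0:+1/103680 t=1:−1/34560 t=2:+1/138240 = -1/82944
(3j)²=125/9724 [(5 6 5; 3 -3 0)], sign=+1
⇒ 4πI² = 2500/11271
I = (+1)√(2500/11271/(4π)) = 0.13285682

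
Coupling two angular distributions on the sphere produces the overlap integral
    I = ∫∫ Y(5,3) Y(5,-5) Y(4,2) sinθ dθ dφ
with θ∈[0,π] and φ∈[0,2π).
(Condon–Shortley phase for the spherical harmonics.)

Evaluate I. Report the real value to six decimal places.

-0.184127

Rules hold: Σm=0, L=14 even, 0≤4≤10.
N = 11·11·9 = 1089
Δ = 6!·4!·4!/15! = 1/3153150
Racah Σ t=1..5: t=1:−1/69120 t=2:+1/1728 t=3:−1/576 t=4:+1/1728 t=5:−1/69120 = -7/11520
⇒ 3j(5 5 4; 0 0 0)² = 2/143, sgn -1
Racah Σ t=0..0: t=0:+1/69120 = 1/69120
⇒ 3j(5 5 4; 3 -5 2)² = 4/143, sgn +1
4πI² = N·(3j₀)²·(3jₘ)² = 72/169
I = -1·√(0.426036/4π) = -0.18412721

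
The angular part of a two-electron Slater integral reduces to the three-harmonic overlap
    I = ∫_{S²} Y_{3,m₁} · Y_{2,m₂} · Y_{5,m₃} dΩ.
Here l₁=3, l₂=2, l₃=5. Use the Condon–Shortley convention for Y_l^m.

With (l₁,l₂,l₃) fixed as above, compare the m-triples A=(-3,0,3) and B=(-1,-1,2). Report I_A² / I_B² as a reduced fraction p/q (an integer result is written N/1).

4/15

l's match ⇒ only the (l;m) 3-j factors differ between A and B.
A: triangle coeff Δ(3,2,5) = 1/2310; Σ_t [0,0]: t=0:+1/2880 = 1/2880; (3j)²=2/165 [(3 2 5; -3 0 3)], sign=+1
B: triangle coeff Δ(3,2,5) = 1/2310; Σ_t [0,0]: t=0:+1/288 = 1/288; (3j)²=1/22 [(3 2 5; -1 -1 2)], sign=-1
I_A²/I_B² = (2/165)/(1/22) = 4/15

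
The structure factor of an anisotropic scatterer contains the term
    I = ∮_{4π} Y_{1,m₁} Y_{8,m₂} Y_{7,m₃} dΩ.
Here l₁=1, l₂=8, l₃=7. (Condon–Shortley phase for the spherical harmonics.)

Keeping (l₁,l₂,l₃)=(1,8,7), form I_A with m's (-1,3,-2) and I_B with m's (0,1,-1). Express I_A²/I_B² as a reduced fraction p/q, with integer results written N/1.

55/63

Shared (l₁,l₂,l₃)=(1,8,7): N and (l;000)² cancel in I_A²/I_B².
A: Δ = 2!·0!·14!/17! = 1/2040; Racah Σ t=2..2: t=2:+1/87091200 = 1/87091200; ⇒ 3j(1 8 7; -1 3 -2)² = 11/408, sgn -1
B: Δ = 2!·0!·14!/17! = 1/2040; Racah Σ t=1..1: t=1:−1/29030400 = -1/29030400; ⇒ 3j(1 8 7; 0 1 -1)² = 21/680, sgn -1
I_A²/I_B² = (11/408)/(21/680) = 55/63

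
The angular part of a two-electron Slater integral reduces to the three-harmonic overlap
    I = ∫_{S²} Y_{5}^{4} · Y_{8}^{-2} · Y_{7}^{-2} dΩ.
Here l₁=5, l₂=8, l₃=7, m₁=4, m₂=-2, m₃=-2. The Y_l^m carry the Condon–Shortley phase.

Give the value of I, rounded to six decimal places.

0.100621

Rules hold: Σm=0, L=20 even, 3≤7≤13.
N = 11·17·15 = 2805
Δ = 6!·4!·10!/21! = 1/814773960
Racah Σ t=1..5: t=1:−1/87091200 t=2:+1/4976640 t=3:−1/2073600 t=4:+1/4976640 t=5:−1/87091200 = -1/9676800
⇒ 3j(5 8 7; 0 0 0)² = 360/46189, sgn +1
Racah Σ t=0..1: t=0:+1/74649600 t=1:−1/41472000 = -1/93312000
⇒ 3j(5 8 7; 4 -2 -2)² = 1344/230945, sgn +1
4πI² = N·(3j₀)²·(3jₘ)² = 1451520/11408683
I = +1·√(0.127229/4π) = 0.10062105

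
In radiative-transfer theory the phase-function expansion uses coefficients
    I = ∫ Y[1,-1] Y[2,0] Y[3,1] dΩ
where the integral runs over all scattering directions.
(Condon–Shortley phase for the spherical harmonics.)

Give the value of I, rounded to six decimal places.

-0.202301

Rules hold: Σm=0, L=6 even, 1≤3≤3.
N = 3·5·7 = 105
Δ = 0!·2!·4!/7! = 1/105
Racah Σ t=0..0: t=0:+1/4 = 1/4
⇒ 3j(1 2 3; 0 0 0)² = 3/35, sgn -1
Racah Σ t=0..0: t=0:+1/8 = 1/8
⇒ 3j(1 2 3; -1 0 1)² = 2/35, sgn +1
4πI² = N·(3j₀)²·(3jₘ)² = 18/35
I = -1·√(0.514286/4π) = -0.20230066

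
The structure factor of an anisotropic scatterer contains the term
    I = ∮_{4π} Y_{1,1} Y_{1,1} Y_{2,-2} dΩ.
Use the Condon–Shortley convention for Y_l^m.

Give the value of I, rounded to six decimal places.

0.309019

Rules hold: Σm=0, L=4 even, 0≤2≤2.
N = 3·3·5 = 45
Δ = 0!·2!·2!/5! = 1/30
Racah Σ t=0..0: t=0:+1/1 = 1/1
⇒ 3j(1 1 2; 0 0 0)² = 2/15, sgn +1
Racah Σ t=0..0: t=0:+1/4 = 1/4
⇒ 3j(1 1 2; 1 1 -2)² = 1/5, sgn +1
4πI² = N·(3j₀)²·(3jₘ)² = 6/5
I = +1·√(1.2/4π) = 0.30901936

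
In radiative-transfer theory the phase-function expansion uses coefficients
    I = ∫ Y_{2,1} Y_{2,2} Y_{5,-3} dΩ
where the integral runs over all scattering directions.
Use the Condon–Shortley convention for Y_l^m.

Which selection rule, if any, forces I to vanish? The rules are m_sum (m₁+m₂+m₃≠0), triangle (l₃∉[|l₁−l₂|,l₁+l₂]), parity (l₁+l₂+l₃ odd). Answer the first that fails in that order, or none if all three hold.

triangle

Σmᵢ = 0  ✓
l₃∈[|l₁−l₂|,l₁+l₂]=[0,4], have l₃=5  ✗
Σlᵢ = 9 ⇒ odd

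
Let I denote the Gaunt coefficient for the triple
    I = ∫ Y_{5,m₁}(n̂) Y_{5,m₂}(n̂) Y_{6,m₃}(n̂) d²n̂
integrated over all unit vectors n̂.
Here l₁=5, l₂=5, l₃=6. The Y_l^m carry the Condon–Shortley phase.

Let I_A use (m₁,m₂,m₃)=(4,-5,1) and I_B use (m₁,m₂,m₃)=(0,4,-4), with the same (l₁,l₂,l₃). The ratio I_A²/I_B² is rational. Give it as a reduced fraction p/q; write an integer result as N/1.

21/16

Same 5,5,6: normalisation and zero-m 3j drop out of the ratio.
A: Δ: 4! 6! 6! / 17! → 1/28588560; sum: t=0:+1/2073600 = 1/2073600; 3j²(5 5 6; 4 -5 1) = Δ·Π!·Σ² = 63/9724  (sign -1)
B: Δ: 4! 6! 6! / 17! → 1/28588560; sum: t=3:−1/207360 t=4:+1/345600 = -1/518400; 3j²(5 5 6; 0 4 -4) = Δ·Π!·Σ² = 12/2431  (sign -1)
I_A²/I_B² = (63/9724)/(12/2431) = 21/16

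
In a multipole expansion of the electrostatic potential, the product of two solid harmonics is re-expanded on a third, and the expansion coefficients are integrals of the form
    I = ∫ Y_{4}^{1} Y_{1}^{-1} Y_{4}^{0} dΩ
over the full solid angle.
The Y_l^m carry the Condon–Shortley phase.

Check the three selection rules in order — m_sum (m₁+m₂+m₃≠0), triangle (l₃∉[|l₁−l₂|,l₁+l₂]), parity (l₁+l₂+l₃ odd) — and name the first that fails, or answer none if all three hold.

azimuthal sum: 1 − 1 + 0 = 0  ✓
3 ≤ 4 ≤ 5 (triangle on l)  ✓
L = 4 + 1 + 4 = 9 (odd)  ✗

parity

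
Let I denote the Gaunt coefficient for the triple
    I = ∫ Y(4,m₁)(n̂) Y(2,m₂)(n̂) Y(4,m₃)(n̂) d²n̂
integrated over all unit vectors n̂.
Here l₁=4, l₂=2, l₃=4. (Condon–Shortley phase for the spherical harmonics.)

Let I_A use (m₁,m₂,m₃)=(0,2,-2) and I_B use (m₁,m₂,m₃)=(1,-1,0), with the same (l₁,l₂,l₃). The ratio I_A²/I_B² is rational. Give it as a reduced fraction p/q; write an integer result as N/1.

18/1

Same 4,2,4: normalisation and zero-m 3j drop out of the ratio.
A: Δ: 2! 6! 2! / 11! → 1/13860; sum: t=2:+1/192 = 1/192; 3j²(4 2 4; 0 2 -2) = Δ·Π!·Σ² = 3/77  (sign +1)
B: Δ: 2! 6! 2! / 11! → 1/13860; sum: t=0:+1/72 t=1:−1/96 = 1/288; 3j²(4 2 4; 1 -1 0) = Δ·Π!·Σ² = 1/462  (sign +1)
I_A²/I_B² = (3/77)/(1/462) = 18/1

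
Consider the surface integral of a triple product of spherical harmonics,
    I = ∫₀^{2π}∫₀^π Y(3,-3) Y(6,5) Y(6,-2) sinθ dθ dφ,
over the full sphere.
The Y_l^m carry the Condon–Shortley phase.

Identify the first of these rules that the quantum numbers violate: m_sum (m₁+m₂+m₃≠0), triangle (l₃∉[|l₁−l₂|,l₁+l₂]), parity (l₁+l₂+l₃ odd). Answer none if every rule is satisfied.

parity

azimuthal sum: -3 + 5 − 2 = 0  ✓
3 ≤ 6 ≤ 9 (triangle on l)  ✓
L = 3 + 6 + 6 = 15 (odd)  ✗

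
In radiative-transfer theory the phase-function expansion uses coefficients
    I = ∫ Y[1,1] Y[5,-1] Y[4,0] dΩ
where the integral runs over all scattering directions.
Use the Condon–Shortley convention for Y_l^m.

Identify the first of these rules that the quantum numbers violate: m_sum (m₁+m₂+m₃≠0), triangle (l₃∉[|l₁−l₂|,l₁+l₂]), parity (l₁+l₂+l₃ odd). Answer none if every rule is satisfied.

none

Σmᵢ = 0  ✓
l₃∈[|l₁−l₂|,l₁+l₂]=[4,6], have l₃=4  ✓
Σlᵢ = 10 ⇒ even  ✓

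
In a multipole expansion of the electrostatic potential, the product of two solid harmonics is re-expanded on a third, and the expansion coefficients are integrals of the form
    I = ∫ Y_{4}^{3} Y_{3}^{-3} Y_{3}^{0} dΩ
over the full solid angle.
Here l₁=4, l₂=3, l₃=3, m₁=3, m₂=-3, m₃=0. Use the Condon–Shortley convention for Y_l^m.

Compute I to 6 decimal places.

0.203551

Rules hold: Σm=0, L=10 even, 1≤3≤7.
N = 9·7·7 = 441
Δ = 4!·4!·2!/11! = 1/34650
Racah Σ t=1..3: t=1:−1/72 t=2:+1/16 t=3:−1/72 = 5/144
⇒ 3j(4 3 3; 0 0 0)² = 2/77, sgn -1
Racah Σ t=0..0: t=0:+1/288 = 1/288
⇒ 3j(4 3 3; 3 -3 0)² = 1/22, sgn -1
4πI² = N·(3j₀)²·(3jₘ)² = 63/121
I = +1·√(0.520661/4π) = 0.20355073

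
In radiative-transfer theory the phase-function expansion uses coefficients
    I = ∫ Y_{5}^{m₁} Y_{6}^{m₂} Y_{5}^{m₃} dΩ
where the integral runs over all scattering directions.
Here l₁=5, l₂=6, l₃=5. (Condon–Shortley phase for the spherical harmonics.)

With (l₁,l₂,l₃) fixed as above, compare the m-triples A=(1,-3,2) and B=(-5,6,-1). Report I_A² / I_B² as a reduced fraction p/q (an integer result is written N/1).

Shared (l₁,l₂,l₃)=(5,6,5): N and (l;000)² cancel in I_A²/I_B².
A: Δ = 6!·4!·6!/17! = 1/28588560; Racah Σ t=0..3: t=0:+1/622080 t=1:−1/34560 t=2:+1/23040 t=3:−1/155520 = 1/103680; ⇒ 3j(5 6 5; 1 -3 2)² = 9/2431, sgn -1
B: Δ = 6!·4!·6!/17! = 1/28588560; Racah Σ t=6..6: t=6:+1/12441600 = 1/12441600; ⇒ 3j(5 6 5; -5 6 -1)² = 3/442, sgn +1
I_A²/I_B² = (9/2431)/(3/442) = 6/11

6/11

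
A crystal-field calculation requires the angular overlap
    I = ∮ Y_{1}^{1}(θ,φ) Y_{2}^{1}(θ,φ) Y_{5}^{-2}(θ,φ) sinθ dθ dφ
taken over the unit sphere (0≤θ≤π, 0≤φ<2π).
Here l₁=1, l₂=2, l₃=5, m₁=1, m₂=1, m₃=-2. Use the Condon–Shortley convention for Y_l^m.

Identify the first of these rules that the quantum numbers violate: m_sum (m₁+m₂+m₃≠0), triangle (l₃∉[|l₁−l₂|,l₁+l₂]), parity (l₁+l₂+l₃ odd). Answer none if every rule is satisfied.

triangle

azimuthal sum: 1 + 1 − 2 = 0  ✓
1 ≤ 5 ≤ 3 (triangle on l)  ✗
L = 1 + 2 + 5 = 8 (even)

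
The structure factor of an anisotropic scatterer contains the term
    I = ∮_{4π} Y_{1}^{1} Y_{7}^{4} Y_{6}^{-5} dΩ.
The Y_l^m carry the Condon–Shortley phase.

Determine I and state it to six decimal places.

0.060604

Checks pass: Σm=0; 14 even; l₃=6∈[6,8].
(2·1+1)(2·7+1)(2·6+1) = 585
Δ: 2! 0! 12! / 15! → 1/1365
sum: t=1:−1/518400 = -1/518400
3j²(1 7 6; 0 0 0) = Δ·Π!·Σ² = 7/195  (sign -1)
sum: t=0:+1/79833600 = 1/79833600
3j²(1 7 6; 1 4 -5) = Δ·Π!·Σ² = 1/455  (sign -1)
combine: 4πI² = 585·7/195·1/455 = 3/65
take √, sign +1: I = 0.06060368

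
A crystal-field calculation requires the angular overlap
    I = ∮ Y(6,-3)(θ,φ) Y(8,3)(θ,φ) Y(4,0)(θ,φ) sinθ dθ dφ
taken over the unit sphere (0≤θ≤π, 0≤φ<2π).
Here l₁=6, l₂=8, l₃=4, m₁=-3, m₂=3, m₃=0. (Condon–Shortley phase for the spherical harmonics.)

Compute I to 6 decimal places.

Rules hold: Σm=0, L=18 even, 2≤4≤14.
N = 13·17·9 = 1989
Δ = 10!·2!·6!/19! = 1/23279256
Racah Σ t=4..6: t=4:+1/1658880 t=5:−1/518400 t=6:+1/1658880 = -1/1382400
⇒ 3j(6 8 4; 0 0 0)² = 504/46189, sgn -1
Racah Σ t=7..9: t=7:−1/2903040 t=8:+1/2903040 t=9:−1/34836480 = -1/34836480
⇒ 3j(6 8 4; -3 3 0)² = 25/117572, sgn -1
4πI² = N·(3j₀)²·(3jₘ)² = 4050/877591
I = +1·√(0.00461491/4π) = 0.01916357

0.019164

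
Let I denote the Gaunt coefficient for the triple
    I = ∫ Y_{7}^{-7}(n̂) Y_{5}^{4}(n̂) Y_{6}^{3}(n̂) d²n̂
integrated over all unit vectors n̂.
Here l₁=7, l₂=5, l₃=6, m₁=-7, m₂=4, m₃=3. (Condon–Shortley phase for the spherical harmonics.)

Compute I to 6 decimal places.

Rules hold: Σm=0, L=18 even, 2≤6≤12.
N = 15·11·13 = 2145
Δ = 6!·8!·4!/19! = 1/174594420
Racah Σ t=1..5: t=1:−1/4147200 t=2:+1/207360 t=3:−1/82944 t=4:+1/207360 t=5:−1/4147200 = -1/345600
⇒ 3j(7 5 6; 0 0 0)² = 420/46189, sgn -1
Racah Σ t=6..6: t=6:+1/174182400 = 1/174182400
⇒ 3j(7 5 6; -7 4 3)² = 21/1615, sgn -1
4πI² = N·(3j₀)²·(3jₘ)² = 26460/104329
I = +1·√(0.253621/4π) = 0.14206512

0.142065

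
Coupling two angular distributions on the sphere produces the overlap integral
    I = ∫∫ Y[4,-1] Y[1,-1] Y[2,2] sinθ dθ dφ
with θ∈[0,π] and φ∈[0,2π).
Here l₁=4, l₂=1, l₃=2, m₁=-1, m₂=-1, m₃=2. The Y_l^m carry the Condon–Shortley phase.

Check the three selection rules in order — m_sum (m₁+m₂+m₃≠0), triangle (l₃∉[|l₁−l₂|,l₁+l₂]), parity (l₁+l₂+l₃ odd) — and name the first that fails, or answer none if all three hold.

triangle

Σmᵢ = 0  ✓
l₃∈[|l₁−l₂|,l₁+l₂]=[3,5], have l₃=2  ✗
Σlᵢ = 7 ⇒ odd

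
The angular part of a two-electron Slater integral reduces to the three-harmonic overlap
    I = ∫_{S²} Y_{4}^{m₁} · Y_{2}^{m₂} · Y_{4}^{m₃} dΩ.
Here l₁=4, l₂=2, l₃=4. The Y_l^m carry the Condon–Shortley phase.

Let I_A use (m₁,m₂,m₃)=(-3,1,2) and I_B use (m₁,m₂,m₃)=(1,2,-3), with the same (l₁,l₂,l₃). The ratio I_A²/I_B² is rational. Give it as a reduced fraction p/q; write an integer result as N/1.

25/18

Same 4,2,4: normalisation and zero-m 3j drop out of the ratio.
A: Δ: 2! 6! 2! / 11! → 1/13860; sum: t=1:−1/1440 t=2:+1/240 = 1/288; 3j²(4 2 4; -3 1 2) = Δ·Π!·Σ² = 5/132  (sign +1)
B: Δ: 2! 6! 2! / 11! → 1/13860; sum: t=2:+1/480 = 1/480; 3j²(4 2 4; 1 2 -3) = Δ·Π!·Σ² = 3/110  (sign -1)
I_A²/I_B² = (5/132)/(3/110) = 25/18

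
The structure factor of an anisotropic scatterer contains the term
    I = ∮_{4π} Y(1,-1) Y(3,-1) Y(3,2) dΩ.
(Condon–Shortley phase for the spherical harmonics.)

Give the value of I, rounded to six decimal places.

l₁+l₂+l₃=7 is odd: 3j(l;000)=0 ⇒ I=0

0.000000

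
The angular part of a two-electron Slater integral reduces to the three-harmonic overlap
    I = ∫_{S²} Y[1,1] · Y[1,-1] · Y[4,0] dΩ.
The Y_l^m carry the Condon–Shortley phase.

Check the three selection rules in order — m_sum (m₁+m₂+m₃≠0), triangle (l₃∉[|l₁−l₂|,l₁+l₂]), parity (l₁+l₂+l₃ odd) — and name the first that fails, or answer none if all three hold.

m₁+m₂+m₃ = 1 − 1 + 0 = 0  ✓
triangle: |1−1|=0 ≤ l₃=4 ≤ 1+1=2  ✗
parity: l₁+l₂+l₃ = 6 is even

triangle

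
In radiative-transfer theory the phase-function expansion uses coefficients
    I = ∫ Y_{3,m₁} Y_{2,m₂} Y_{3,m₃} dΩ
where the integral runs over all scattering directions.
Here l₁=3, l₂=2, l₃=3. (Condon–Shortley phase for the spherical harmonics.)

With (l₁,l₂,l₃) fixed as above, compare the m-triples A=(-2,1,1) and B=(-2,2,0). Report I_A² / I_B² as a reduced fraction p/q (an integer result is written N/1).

Same 3,2,3: normalisation and zero-m 3j drop out of the ratio.
A: Δ: 2! 4! 2! / 9! → 1/3780; sum: t=1:−1/48 t=2:+1/12 = 1/16; 3j²(3 2 3; -2 1 1) = Δ·Π!·Σ² = 1/28  (sign +1)
B: Δ: 2! 4! 2! / 9! → 1/3780; sum: t=2:+1/24 = 1/24; 3j²(3 2 3; -2 2 0) = Δ·Π!·Σ² = 1/21  (sign -1)
I_A²/I_B² = (1/28)/(1/21) = 3/4

3/4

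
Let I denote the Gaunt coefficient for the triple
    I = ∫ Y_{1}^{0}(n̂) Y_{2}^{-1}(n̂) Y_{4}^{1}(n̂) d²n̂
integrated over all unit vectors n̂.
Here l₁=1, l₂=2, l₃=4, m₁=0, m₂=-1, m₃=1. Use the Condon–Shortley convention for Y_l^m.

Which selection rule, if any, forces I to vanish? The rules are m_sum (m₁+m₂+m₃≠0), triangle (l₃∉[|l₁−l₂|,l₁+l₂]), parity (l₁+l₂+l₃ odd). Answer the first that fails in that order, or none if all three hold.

Σmᵢ = 0  ✓
l₃∈[|l₁−l₂|,l₁+l₂]=[1,3], have l₃=4  ✗
Σlᵢ = 7 ⇒ odd

triangle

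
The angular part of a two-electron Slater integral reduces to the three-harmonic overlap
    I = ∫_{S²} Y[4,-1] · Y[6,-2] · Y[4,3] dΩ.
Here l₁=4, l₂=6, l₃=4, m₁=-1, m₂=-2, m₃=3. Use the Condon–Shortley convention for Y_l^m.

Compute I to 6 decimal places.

Checks pass: Σm=0; 14 even; l₃=4∈[2,10].
(2·4+1)(2·6+1)(2·4+1) = 1053
Δ: 6! 2! 6! / 15! → 1/1261260
sum: t=2:+1/4608 t=3:−1/1296 t=4:+1/4608 = -7/20736
3j²(4 6 4; 0 0 0) = Δ·Π!·Σ² = 20/1287  (sign -1)
sum: t=3:−1/8640 t=4:+1/34560 = -1/11520
3j²(4 6 4; -1 -2 3) = Δ·Π!·Σ² = 3/143  (sign +1)
combine: 4πI² = 1053·20/1287·3/143 = 540/1573
take √, sign -1: I = -0.16528277

-0.165283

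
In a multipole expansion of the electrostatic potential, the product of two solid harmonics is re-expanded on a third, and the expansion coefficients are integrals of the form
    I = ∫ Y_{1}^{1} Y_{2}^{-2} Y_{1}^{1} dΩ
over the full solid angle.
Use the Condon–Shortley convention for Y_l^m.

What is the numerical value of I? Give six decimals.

Rules hold: Σm=0, L=4 even, 1≤1≤3.
N = 3·5·3 = 45
Δ = 2!·0!·2!/5! = 1/30
Racah Σ t=1..1: t=1:−1/1 = -1/1
⇒ 3j(1 2 1; 0 0 0)² = 2/15, sgn +1
Racah Σ t=0..0: t=0:+1/4 = 1/4
⇒ 3j(1 2 1; 1 -2 1)² = 1/5, sgn +1
4πI² = N·(3j₀)²·(3jₘ)² = 6/5
I = +1·√(1.2/4π) = 0.30901936

0.309019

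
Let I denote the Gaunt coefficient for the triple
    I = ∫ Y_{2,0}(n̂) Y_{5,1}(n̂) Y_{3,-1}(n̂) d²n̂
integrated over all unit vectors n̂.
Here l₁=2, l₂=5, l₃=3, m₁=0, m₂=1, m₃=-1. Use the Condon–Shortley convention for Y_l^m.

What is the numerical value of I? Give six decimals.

m-sum 0 ✓  L=10 even ✓  3≤3≤7 ✓
Π(2lᵢ+1) = 5×11×7 = 385
triangle coeff Δ(2,5,3) = 1/2310
Σ_t [2,2]: t=2:+1/144 = 1/144
(3j)²=10/231 [(2 5 3; 0 0 0)], sign=-1
Σ_t [2,2]: t=2:+1/192 = 1/192
(3j)²=3/77 [(2 5 3; 0 1 -1)], sign=+1
⇒ 4πI² = 50/77
I = (-1)√(50/77/(4π)) = -0.22731846

-0.227318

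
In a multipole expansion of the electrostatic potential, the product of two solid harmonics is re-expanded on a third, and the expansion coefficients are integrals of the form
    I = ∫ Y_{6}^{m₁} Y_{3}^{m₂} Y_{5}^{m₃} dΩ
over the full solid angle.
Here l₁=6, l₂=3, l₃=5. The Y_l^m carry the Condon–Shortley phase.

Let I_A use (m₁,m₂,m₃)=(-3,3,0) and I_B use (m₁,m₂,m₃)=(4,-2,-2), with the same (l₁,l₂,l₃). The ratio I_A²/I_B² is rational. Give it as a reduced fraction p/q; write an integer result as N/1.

14/3

Shared (l₁,l₂,l₃)=(6,3,5): N and (l;000)² cancel in I_A²/I_B².
A: Δ = 4!·8!·2!/15! = 1/675675; Racah Σ t=4..4: t=4:+1/34560 = 1/34560; ⇒ 3j(6 3 5; -3 3 0)² = 4/143, sgn -1
B: Δ = 4!·8!·2!/15! = 1/675675; Racah Σ t=0..1: t=0:+1/34560 t=1:−1/60480 = 1/80640; ⇒ 3j(6 3 5; 4 -2 -2)² = 6/1001, sgn -1
I_A²/I_B² = (4/143)/(6/1001) = 14/3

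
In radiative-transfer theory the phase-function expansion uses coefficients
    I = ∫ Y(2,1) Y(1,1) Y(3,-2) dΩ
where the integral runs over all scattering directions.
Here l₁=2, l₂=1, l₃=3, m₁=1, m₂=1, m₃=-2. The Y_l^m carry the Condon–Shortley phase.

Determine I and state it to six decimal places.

Rules hold: Σm=0, L=6 even, 1≤3≤3.
N = 5·3·7 = 105
Δ = 0!·4!·2!/7! = 1/105
Racah Σ t=0..0: t=0:+1/4 = 1/4
⇒ 3j(2 1 3; 0 0 0)² = 3/35, sgn -1
Racah Σ t=0..0: t=0:+1/12 = 1/12
⇒ 3j(2 1 3; 1 1 -2)² = 2/21, sgn -1
4πI² = N·(3j₀)²·(3jₘ)² = 6/7
I = +1·√(0.857143/4π) = 0.26116903

0.261169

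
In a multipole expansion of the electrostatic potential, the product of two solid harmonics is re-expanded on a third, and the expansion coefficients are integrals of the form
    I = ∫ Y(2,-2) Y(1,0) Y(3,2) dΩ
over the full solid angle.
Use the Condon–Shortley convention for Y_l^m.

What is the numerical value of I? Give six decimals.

0.184674

m-sum 0 ✓  L=6 even ✓  1≤3≤3 ✓
Π(2lᵢ+1) = 5×3×7 = 105
triangle coeff Δ(2,1,3) = 1/105
Σ_t [0,0]: t=0:+1/4 = 1/4
(3j)²=3/35 [(2 1 3; 0 0 0)], sign=-1
Σ_t [0,0]: t=0:+1/24 = 1/24
(3j)²=1/21 [(2 1 3; -2 0 2)], sign=-1
⇒ 4πI² = 3/7
I = (+1)√(3/7/(4π)) = 0.18467439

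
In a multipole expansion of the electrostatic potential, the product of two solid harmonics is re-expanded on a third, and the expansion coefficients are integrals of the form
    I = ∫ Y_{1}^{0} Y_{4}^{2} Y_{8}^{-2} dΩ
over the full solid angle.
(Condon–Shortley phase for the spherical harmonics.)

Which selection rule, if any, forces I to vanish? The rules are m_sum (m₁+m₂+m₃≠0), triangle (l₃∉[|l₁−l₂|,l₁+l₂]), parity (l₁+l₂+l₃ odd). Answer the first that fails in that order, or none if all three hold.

m₁+m₂+m₃ = 0 + 2 − 2 = 0  ✓
triangle: |1−4|=3 ≤ l₃=8 ≤ 1+4=5  ✗
parity: l₁+l₂+l₃ = 13 is odd

triangle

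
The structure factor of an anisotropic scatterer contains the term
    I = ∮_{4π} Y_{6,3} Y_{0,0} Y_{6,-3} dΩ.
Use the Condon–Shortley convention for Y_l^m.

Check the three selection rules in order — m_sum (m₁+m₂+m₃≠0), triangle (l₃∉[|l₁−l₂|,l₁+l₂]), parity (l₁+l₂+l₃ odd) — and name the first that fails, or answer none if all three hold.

azimuthal sum: 3 + 0 − 3 = 0  ✓
6 ≤ 6 ≤ 6 (triangle on l)  ✓
L = 6 + 0 + 6 = 12 (even)  ✓

none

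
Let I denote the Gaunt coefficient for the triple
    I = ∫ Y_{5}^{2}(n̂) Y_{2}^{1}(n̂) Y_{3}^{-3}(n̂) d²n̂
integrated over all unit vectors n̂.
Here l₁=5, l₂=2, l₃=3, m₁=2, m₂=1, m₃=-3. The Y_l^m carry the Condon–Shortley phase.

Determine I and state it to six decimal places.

Rules hold: Σm=0, L=10 even, 3≤3≤7.
N = 11·5·7 = 385
Δ = 4!·6!·0!/11! = 1/2310
Racah Σ t=2..2: t=2:+1/144 = 1/144
⇒ 3j(5 2 3; 0 0 0)² = 10/231, sgn -1
Racah Σ t=3..3: t=3:−1/4320 = -1/4320
⇒ 3j(5 2 3; 2 1 -3)² = 1/330, sgn -1
4πI² = N·(3j₀)²·(3jₘ)² = 5/99
I = +1·√(0.0505051/4π) = 0.06339609

0.063396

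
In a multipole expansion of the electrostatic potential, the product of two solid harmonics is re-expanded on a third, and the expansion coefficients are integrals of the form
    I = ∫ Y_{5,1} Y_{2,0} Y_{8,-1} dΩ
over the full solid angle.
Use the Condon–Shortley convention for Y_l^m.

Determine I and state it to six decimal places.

0.000000

|5−2|≤8≤5+2 violated ⇒ I = 0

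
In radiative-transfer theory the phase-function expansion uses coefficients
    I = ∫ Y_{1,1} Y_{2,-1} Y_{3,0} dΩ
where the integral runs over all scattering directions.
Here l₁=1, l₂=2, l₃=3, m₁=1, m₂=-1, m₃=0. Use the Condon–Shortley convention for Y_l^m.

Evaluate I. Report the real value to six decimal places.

Rules hold: Σm=0, L=6 even, 1≤3≤3.
N = 3·5·7 = 105
Δ = 0!·2!·4!/7! = 1/105
Racah Σ t=0..0: t=0:+1/4 = 1/4
⇒ 3j(1 2 3; 0 0 0)² = 3/35, sgn -1
Racah Σ t=0..0: t=0:+1/12 = 1/12
⇒ 3j(1 2 3; 1 -1 0)² = 1/35, sgn -1
4πI² = N·(3j₀)²·(3jₘ)² = 9/35
I = +1·√(0.257143/4π) = 0.14304817

0.143048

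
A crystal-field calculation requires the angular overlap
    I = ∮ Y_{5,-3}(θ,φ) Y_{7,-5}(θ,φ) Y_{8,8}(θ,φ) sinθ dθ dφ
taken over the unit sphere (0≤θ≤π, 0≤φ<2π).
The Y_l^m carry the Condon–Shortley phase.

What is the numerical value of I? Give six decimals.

0.177762

Checks pass: Σm=0; 20 even; l₃=8∈[2,12].
(2·5+1)(2·7+1)(2·8+1) = 2805
Δ: 4! 6! 10! / 21! → 1/814773960
sum: t=0:+1/87091200 t=1:−1/4976640 t=2:+1/2073600 t=3:−1/4976640 t=4:+1/87091200 = 1/9676800
3j²(5 7 8; 0 0 0) = Δ·Π!·Σ² = 360/46189  (sign +1)
sum: t=2:+1/10450944000 = 1/10450944000
3j²(5 7 8; -3 -5 8) = Δ·Π!·Σ² = 88/4845  (sign +1)
combine: 4πI² = 2805·360/46189·88/4845 = 31680/79781
take √, sign +1: I = 0.17776159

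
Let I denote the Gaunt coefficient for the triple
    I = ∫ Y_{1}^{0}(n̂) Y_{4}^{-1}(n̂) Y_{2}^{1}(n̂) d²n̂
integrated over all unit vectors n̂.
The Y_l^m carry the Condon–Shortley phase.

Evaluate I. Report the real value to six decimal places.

0.000000

|1−4|≤2≤1+4 violated ⇒ I = 0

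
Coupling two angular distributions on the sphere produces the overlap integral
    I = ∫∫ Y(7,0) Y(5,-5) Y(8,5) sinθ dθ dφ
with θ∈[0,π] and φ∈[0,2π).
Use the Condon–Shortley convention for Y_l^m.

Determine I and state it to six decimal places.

-0.164107

Rules hold: Σm=0, L=20 even, 2≤8≤12.
N = 15·11·17 = 2805
Δ = 4!·10!·6!/21! = 1/814773960
Racah Σ t=0..4: t=0:+1/87091200 t=1:−1/4976640 t=2:+1/2073600 t=3:−1/4976640 t=4:+1/87091200 = 1/9676800
⇒ 3j(7 5 8; 0 0 0)² = 360/46189, sgn +1
Racah Σ t=0..0: t=0:+1/522547200 = 1/522547200
⇒ 3j(7 5 8; 0 -5 5)² = 5/323, sgn -1
4πI² = N·(3j₀)²·(3jₘ)² = 27000/79781
I = -1·√(0.338426/4π) = -0.16410704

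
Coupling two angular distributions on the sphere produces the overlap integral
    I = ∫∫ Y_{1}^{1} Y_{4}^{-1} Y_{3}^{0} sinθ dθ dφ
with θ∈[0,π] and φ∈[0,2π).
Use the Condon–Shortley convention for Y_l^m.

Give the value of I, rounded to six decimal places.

-0.194664

Rules hold: Σm=0, L=8 even, 3≤3≤5.
N = 3·9·7 = 189
Δ = 2!·0!·6!/9! = 1/252
Racah Σ t=1..1: t=1:−1/36 = -1/36
⇒ 3j(1 4 3; 0 0 0)² = 4/63, sgn +1
Racah Σ t=0..0: t=0:+1/72 = 1/72
⇒ 3j(1 4 3; 1 -1 0)² = 5/126, sgn -1
4πI² = N·(3j₀)²·(3jₘ)² = 10/21
I = -1·√(0.47619/4π) = -0.19466390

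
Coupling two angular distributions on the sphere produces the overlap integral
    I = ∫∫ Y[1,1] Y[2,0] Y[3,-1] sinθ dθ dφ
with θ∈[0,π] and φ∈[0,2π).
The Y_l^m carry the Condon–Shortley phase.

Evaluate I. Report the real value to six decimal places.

Checks pass: Σm=0; 6 even; l₃=3∈[1,3].
(2·1+1)(2·2+1)(2·3+1) = 105
Δ: 0! 2! 4! / 7! → 1/105
sum: t=0:+1/4 = 1/4
3j²(1 2 3; 0 0 0) = Δ·Π!·Σ² = 3/35  (sign -1)
sum: t=0:+1/8 = 1/8
3j²(1 2 3; 1 0 -1) = Δ·Π!·Σ² = 2/35  (sign +1)
combine: 4πI² = 105·3/35·2/35 = 18/35
take √, sign -1: I = -0.20230066

-0.202301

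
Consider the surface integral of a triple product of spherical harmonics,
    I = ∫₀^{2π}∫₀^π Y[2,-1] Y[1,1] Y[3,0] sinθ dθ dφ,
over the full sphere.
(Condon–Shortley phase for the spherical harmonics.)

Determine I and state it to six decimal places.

0.143048

Checks pass: Σm=0; 6 even; l₃=3∈[1,3].
(2·2+1)(2·1+1)(2·3+1) = 105
Δ: 0! 4! 2! / 7! → 1/105
sum: t=0:+1/4 = 1/4
3j²(2 1 3; 0 0 0) = Δ·Π!·Σ² = 3/35  (sign -1)
sum: t=0:+1/12 = 1/12
3j²(2 1 3; -1 1 0) = Δ·Π!·Σ² = 1/35  (sign -1)
combine: 4πI² = 105·3/35·1/35 = 9/35
take √, sign +1: I = 0.14304817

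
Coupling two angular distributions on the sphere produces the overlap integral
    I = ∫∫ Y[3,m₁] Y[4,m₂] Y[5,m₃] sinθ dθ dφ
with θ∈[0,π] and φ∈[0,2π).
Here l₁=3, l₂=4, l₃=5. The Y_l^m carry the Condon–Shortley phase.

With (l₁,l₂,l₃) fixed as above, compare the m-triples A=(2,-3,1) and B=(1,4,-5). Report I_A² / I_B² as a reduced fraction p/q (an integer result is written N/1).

Same 3,4,5: normalisation and zero-m 3j drop out of the ratio.
A: Δ: 2! 4! 6! / 13! → 1/180180; sum: t=0:+1/1440 t=1:−1/17280 = 11/17280; 3j²(3 4 5; 2 -3 1) = Δ·Π!·Σ² = 11/468  (sign +1)
B: Δ: 2! 4! 6! / 13! → 1/180180; sum: t=2:+1/34560 = 1/34560; 3j²(3 4 5; 1 4 -5) = Δ·Π!·Σ² = 14/429  (sign +1)
I_A²/I_B² = (11/468)/(14/429) = 121/168

121/168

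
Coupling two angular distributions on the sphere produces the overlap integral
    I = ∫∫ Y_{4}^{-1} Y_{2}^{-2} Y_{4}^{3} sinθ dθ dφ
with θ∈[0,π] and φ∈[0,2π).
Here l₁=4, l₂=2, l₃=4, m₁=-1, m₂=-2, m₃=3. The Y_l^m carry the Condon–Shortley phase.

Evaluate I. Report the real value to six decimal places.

0.159270

Rules hold: Σm=0, L=10 even, 2≤4≤6.
N = 9·5·9 = 405
Δ = 2!·6!·2!/11! = 1/13860
Racah Σ t=0..2: t=0:+1/192 t=1:−1/36 t=2:+1/192 = -5/288
⇒ 3j(4 2 4; 0 0 0)² = 20/693, sgn -1
Racah Σ t=0..0: t=0:+1/480 = 1/480
⇒ 3j(4 2 4; -1 -2 3)² = 3/110, sgn -1
4πI² = N·(3j₀)²·(3jₘ)² = 270/847
I = +1·√(0.318772/4π) = 0.15927046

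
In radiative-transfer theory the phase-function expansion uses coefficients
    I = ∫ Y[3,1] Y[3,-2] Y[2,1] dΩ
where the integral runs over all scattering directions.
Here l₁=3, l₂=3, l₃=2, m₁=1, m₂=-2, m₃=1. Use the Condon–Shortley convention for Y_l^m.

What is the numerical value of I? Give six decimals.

Checks pass: Σm=0; 8 even; l₃=2∈[0,6].
(2·3+1)(2·3+1)(2·2+1) = 245
Δ: 4! 2! 2! / 9! → 1/3780
sum: t=1:−1/24 t=2:+1/4 t=3:−1/24 = 1/6
3j²(3 3 2; 0 0 0) = Δ·Π!·Σ² = 4/105  (sign +1)
sum: t=0:+1/48 t=1:−1/12 = -1/16
3j²(3 3 2; 1 -2 1) = Δ·Π!·Σ² = 1/28  (sign +1)
combine: 4πI² = 245·4/105·1/28 = 1/3
take √, sign +1: I = 0.16286750

0.162868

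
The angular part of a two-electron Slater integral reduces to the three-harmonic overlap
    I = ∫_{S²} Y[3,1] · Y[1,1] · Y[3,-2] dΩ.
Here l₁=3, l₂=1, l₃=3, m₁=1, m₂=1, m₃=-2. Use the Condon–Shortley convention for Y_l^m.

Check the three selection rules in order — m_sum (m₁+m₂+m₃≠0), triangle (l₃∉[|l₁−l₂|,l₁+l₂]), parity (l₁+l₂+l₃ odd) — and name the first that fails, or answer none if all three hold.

Σmᵢ = 0  ✓
l₃∈[|l₁−l₂|,l₁+l₂]=[2,4], have l₃=3  ✓
Σlᵢ = 7 ⇒ odd  ✗

parity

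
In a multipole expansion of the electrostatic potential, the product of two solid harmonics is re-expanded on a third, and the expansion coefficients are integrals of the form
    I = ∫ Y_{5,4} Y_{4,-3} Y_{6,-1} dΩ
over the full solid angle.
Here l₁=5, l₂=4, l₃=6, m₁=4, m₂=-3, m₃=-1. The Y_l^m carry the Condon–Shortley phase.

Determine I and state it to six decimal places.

Σlᵢ=15 odd — θ-integrand is odd under cosθ→−cosθ; I=0

0.000000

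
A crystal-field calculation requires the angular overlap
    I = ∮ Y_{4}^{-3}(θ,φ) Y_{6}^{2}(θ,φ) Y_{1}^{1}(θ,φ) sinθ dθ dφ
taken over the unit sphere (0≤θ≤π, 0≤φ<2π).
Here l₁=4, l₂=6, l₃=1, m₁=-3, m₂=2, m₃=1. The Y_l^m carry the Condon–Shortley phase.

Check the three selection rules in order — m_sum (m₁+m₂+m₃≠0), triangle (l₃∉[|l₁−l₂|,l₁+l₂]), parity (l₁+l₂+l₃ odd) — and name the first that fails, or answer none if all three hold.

triangle

m₁+m₂+m₃ = -3 + 2 + 1 = 0  ✓
triangle: |4−6|=2 ≤ l₃=1 ≤ 4+6=10  ✗
parity: l₁+l₂+l₃ = 11 is odd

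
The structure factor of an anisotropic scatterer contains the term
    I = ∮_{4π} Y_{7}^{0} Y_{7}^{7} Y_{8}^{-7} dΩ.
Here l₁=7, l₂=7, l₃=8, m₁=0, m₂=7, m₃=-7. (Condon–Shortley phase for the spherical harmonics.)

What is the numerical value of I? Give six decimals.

Checks pass: Σm=0; 22 even; l₃=8∈[0,14].
(2·7+1)(2·7+1)(2·8+1) = 3825
Δ: 6! 8! 8! / 23! → 1/22086194130
sum: t=0:+1/18289152000 t=1:−1/248832000 t=2:+1/24883200 t=3:−1/11943936 t=4:+1/24883200 t=5:−1/248832000 t=6:+1/18289152000 = -11/975421440
3j²(7 7 8; 0 0 0) = Δ·Π!·Σ² = 1750/289731  (sign -1)
sum: t=6:+1/146313216000 = 1/146313216000
3j²(7 7 8; 0 7 -7) = Δ·Π!·Σ² = 91/14858  (sign -1)
combine: 4πI² = 3825·1750/289731·91/14858 = 459375/3246473
take √, sign +1: I = 0.10611404

0.106114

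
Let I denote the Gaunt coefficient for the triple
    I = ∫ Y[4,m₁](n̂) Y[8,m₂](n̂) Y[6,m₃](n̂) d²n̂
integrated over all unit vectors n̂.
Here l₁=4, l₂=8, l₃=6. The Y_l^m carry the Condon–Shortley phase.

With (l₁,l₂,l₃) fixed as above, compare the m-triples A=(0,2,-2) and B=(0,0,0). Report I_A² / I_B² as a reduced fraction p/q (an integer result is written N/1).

l's match ⇒ only the (l;m) 3-j factors differ between A and B.
A: triangle coeff Δ(4,8,6) = 1/23279256; Σ_t [2,4]: t=2:+1/7741440 t=3:−1/1088640 t=4:+1/1658880 = -13/69672960; (3j)²=325/149226 [(4 8 6; 0 2 -2)], sign=-1
B: triangle coeff Δ(4,8,6) = 1/23279256; Σ_t [2,4]: t=2:+1/1658880 t=3:−1/518400 t=4:+1/1658880 = -1/1382400; (3j)²=504/46189 [(4 8 6; 0 0 0)], sign=-1
I_A²/I_B² = (325/149226)/(504/46189) = 4225/21168

4225/21168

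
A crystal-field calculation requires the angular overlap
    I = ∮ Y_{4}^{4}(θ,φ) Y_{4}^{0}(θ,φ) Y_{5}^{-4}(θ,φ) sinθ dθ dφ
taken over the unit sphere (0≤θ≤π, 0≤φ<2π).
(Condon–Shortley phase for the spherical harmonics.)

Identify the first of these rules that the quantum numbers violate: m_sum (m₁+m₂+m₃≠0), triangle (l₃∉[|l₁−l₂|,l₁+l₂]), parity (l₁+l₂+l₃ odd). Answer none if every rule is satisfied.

azimuthal sum: 4 + 0 − 4 = 0  ✓
0 ≤ 5 ≤ 8 (triangle on l)  ✓
L = 4 + 4 + 5 = 13 (odd)  ✗

parity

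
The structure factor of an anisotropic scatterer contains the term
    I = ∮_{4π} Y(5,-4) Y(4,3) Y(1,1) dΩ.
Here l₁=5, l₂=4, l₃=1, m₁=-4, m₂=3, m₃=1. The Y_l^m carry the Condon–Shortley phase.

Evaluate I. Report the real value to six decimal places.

Checks pass: Σm=0; 10 even; l₃=1∈[1,9].
(2·5+1)(2·4+1)(2·1+1) = 297
Δ: 8! 2! 0! / 11! → 1/495
sum: t=4:+1/576 = 1/576
3j²(5 4 1; 0 0 0) = Δ·Π!·Σ² = 5/99  (sign -1)
sum: t=7:−1/10080 = -1/10080
3j²(5 4 1; -4 3 1) = Δ·Π!·Σ² = 4/55  (sign -1)
combine: 4πI² = 297·5/99·4/55 = 12/11
take √, sign +1: I = 0.29463840

0.294638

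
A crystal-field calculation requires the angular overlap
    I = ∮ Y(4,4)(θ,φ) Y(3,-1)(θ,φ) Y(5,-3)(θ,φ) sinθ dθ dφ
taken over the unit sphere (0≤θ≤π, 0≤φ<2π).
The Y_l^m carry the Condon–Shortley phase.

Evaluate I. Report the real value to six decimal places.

0.169606

Rules hold: Σm=0, L=12 even, 1≤5≤7.
N = 9·7·11 = 693
Δ = 2!·6!·4!/13! = 1/180180
Racah Σ t=0..2: t=0:+1/576 t=1:−1/144 t=2:+1/576 = -1/288
⇒ 3j(4 3 5; 0 0 0)² = 20/1001, sgn +1
Racah Σ t=0..0: t=0:+1/5760 = 1/5760
⇒ 3j(4 3 5; 4 -1 -3)² = 56/2145, sgn +1
4πI² = N·(3j₀)²·(3jₘ)² = 672/1859
I = +1·√(0.361485/4π) = 0.16960553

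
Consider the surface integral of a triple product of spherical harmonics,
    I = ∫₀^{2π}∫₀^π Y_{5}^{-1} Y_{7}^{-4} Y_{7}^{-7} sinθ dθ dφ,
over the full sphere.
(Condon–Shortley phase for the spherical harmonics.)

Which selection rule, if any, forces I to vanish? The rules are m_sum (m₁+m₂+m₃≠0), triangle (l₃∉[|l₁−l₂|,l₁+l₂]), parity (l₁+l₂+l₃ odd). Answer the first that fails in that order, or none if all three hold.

azimuthal sum: -1 − 4 − 7 = -12  ✗
2 ≤ 7 ≤ 12 (triangle on l)
L = 5 + 7 + 7 = 19 (odd)

m_sum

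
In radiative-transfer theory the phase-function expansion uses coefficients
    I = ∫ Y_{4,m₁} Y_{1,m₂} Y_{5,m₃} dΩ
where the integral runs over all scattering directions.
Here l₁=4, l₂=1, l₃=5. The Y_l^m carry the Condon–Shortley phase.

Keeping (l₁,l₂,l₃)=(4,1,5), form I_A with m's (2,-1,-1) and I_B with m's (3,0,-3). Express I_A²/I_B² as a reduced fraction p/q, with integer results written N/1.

3/8

Same 4,1,5: normalisation and zero-m 3j drop out of the ratio.
A: Δ: 0! 8! 2! / 11! → 1/495; sum: t=0:+1/2880 = 1/2880; 3j²(4 1 5; 2 -1 -1) = Δ·Π!·Σ² = 2/165  (sign +1)
B: Δ: 0! 8! 2! / 11! → 1/495; sum: t=0:+1/5040 = 1/5040; 3j²(4 1 5; 3 0 -3) = Δ·Π!·Σ² = 16/495  (sign +1)
I_A²/I_B² = (2/165)/(16/495) = 3/8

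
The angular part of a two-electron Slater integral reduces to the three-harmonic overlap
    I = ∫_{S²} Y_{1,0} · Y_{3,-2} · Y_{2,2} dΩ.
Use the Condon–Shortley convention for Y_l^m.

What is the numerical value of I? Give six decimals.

0.184674

Rules hold: Σm=0, L=6 even, 2≤2≤4.
N = 3·7·5 = 105
Δ = 2!·0!·4!/7! = 1/105
Racah Σ t=1..1: t=1:−1/4 = -1/4
⇒ 3j(1 3 2; 0 0 0)² = 3/35, sgn -1
Racah Σ t=1..1: t=1:−1/24 = -1/24
⇒ 3j(1 3 2; 0 -2 2)² = 1/21, sgn -1
4πI² = N·(3j₀)²·(3jₘ)² = 3/7
I = +1·√(0.428571/4π) = 0.18467439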